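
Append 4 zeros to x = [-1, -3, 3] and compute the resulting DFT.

Original 3-point DFT: [-1, -1.0000+5.1962i, -1.0000-5.1962i]
Zero-padded 7-point DFT provides frequency interpolation.

DFT_7([x, 0, ...]) = [-1, -3.5380-0.5793i, -3.0353+4.2264i, 3.5734+3.6471i, 3.5734-3.6471i, -3.0353-4.2264i, -3.5380+0.5793i]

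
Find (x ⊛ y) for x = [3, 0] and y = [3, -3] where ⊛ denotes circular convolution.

(x ⊛ y)[n] = Σ(m=0 to 1) x[m] · y[(n-m) mod 2]

Computing each output sample:
(x ⊛ y)[0] = 9
(x ⊛ y)[1] = -9

x ⊛ y = [9, -9]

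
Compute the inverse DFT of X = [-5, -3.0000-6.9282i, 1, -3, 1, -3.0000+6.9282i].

x[n] = (1/6) Σ(k=0 to 5) X[k] · e^(2πikn/6)

Computing each x[n]:
x[0] = -2
x[1] = 1
x[2] = 1
x[3] = 1
x[4] = -3
x[5] = -3

x = [-2, 1, 1, 1, -3, -3]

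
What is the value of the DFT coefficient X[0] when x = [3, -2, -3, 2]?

X[0] = Σ(n=0 to 3) x[n] · ω_4^0 = Σ x[n]
= (3) + (-2) + (-3) + (2)

X[0] = 0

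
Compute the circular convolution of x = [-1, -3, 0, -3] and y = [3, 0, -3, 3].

(x ⊛ y)[n] = Σ(m=0 to 3) x[m] · y[(n-m) mod 4]

Computing each output sample:
(x ⊛ y)[0] = -12
(x ⊛ y)[1] = 0
(x ⊛ y)[2] = -6
(x ⊛ y)[3] = -3

x ⊛ y = [-12, 0, -6, -3]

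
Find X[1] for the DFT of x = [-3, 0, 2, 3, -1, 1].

X[1] = Σ(n=0 to 5) x[n] · ω_6^(1n) where ω_6 = e^(-2πi/6)
= (-3)·ω_6^0 + (0)·ω_6^1 + (2)·ω_6^2 + (3)·ω_6^3 + (-1)·ω_6^4 + (1)·ω_6^5

X[1] = -6.0000-1.7321i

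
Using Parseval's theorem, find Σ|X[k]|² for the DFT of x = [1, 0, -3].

Parseval: Σ|x[n]|² = (1/N)Σ|X[k]|², so Σ|X[k]|² = N·Σ|x[n]|² = 3·10.0000

Σ|X[k]|² = N·Σ|x[n]|² = 3·10.0000 = 30.0000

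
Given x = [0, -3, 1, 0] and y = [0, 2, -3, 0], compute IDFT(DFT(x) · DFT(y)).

(x ⊛ y)[n] = Σ(m=0 to 3) x[m] · y[(n-m) mod 4]

Computing each output sample:
(x ⊛ y)[0] = -3
(x ⊛ y)[1] = 0
(x ⊛ y)[2] = -6
(x ⊛ y)[3] = 11

x ⊛ y = [-3, 0, -6, 11]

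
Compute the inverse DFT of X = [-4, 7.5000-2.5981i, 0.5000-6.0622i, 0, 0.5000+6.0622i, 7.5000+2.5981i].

x[n] = (1/6) Σ(k=0 to 5) X[k] · e^(2πikn/6)

Computing each x[n]:
x[0] = 2
x[1] = 3
x[2] = -3
x[3] = -3
x[4] = -1
x[5] = -2

x = [2, 3, -3, -3, -1, -2]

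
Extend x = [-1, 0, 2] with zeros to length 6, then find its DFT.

Original 3-point DFT: [1, -2.0000+1.7321i, -2.0000-1.7321i]
Zero-padded 6-point DFT provides frequency interpolation.

DFT_6([x, 0, ...]) = [1, -2.0000-1.7321i, -2.0000+1.7321i, 1, -2.0000-1.7321i, -2.0000+1.7321i]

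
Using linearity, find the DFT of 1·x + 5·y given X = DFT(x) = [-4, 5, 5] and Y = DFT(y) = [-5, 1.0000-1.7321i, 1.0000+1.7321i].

By linearity: DFT(1x + 5y) = 1·DFT(x) + 5·DFT(y)
= 1·[-4, 5, 5] + 5·[-5, 1.0000-1.7321i, 1.0000+1.7321i]

Computing element-wise:
Z[0] = 1·(-4) + 5·(-5) = -29
Z[1] = 1·(5) + 5·(1.0000-1.7321i) = 10.0000-8.6605i
Z[2] = 1·(5) + 5·(1.0000+1.7321i) = 10.0000+8.6605i

DFT(1x + 5y) = 1·X + 5·Y = [-29, 10.0000-8.6605i, 10.0000+8.6605i]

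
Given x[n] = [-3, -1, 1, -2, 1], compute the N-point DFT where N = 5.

X[k] = Σ(n=0 to 4) x[n] · ω_5^(nk)
where ω_5 = e^(-2πi/5)

Computing each X[k]:
X[0] = -4
X[1] = -2.1910+0.1388i
X[2] = -3.3090+4.0287i
X[3] = -3.3090-4.0287i
X[4] = -2.1910-0.1388i

X = [-4, -2.1910+0.1388i, -3.3090+4.0287i, -3.3090-4.0287i, -2.1910-0.1388i]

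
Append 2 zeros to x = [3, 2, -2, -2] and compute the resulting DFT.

Original 4-point DFT: [1, 5-4i, 1, 5+4i]
Zero-padded 6-point DFT provides frequency interpolation.

DFT_6([x, 0, ...]) = [1, 7, 1.0000-3.4641i, 1, 1.0000+3.4641i, 7]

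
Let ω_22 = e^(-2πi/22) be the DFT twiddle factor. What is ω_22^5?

ω_22^5 = e^(-2πi·5/22)
= cos(-2π·5/22) + i·sin(-2π·5/22)
= cos(-10π/22) + i·sin(-10π/22)

ω_22^5 = cos(-10π/22) + i·sin(-10π/22) = 0.1423-0.9898i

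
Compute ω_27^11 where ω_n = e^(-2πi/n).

ω_27^11 = e^(-2πi·11/27)
= cos(-2π·11/27) + i·sin(-2π·11/27)
= cos(-22π/27) + i·sin(-22π/27)

ω_27^11 = cos(-22π/27) + i·sin(-22π/27) = -0.8355-0.5495i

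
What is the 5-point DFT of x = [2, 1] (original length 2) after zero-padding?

Original 2-point DFT: [3, 1]
Zero-padded 5-point DFT provides frequency interpolation.

DFT_5([x, 0, ...]) = [3, 2.3090-0.9511i, 1.1910-0.5878i, 1.1910+0.5878i, 2.3090+0.9511i]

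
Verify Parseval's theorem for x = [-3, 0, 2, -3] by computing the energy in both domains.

Time domain:
Σ|x[n]|² = |-3|² + |0|² + |2|² + |-3|² = 22.0000

Frequency domain:
(1/4)Σ|X[k]|² = (1/4)(|-4|² + |-5-3i|² + |2|² + |-5+3i|²) = (1/4)·88.0000 = 22.0000

Both sides agree, confirming Parseval's theorem.

Σ|x[n]|² = (1/N)Σ|X[k]|² = 22.0000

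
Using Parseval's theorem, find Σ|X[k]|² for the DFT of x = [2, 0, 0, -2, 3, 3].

Parseval: Σ|x[n]|² = (1/N)Σ|X[k]|², so Σ|X[k]|² = N·Σ|x[n]|² = 6·26.0000

Σ|X[k]|² = N·Σ|x[n]|² = 6·26.0000 = 156.0000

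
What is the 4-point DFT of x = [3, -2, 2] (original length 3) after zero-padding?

Original 3-point DFT: [3, 3.0000+3.4641i, 3.0000-3.4641i]
Zero-padded 4-point DFT provides frequency interpolation.

DFT_4([x, 0, ...]) = [3, 1+2i, 7, 1-2i]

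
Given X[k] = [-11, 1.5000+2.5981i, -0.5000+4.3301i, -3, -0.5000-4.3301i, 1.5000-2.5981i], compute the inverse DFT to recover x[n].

x[n] = (1/6) Σ(k=0 to 5) X[k] · e^(2πikn/6)

Computing each x[n]:
x[0] = -2
x[1] = -3
x[2] = -2
x[3] = -2
x[4] = -3
x[5] = 1

x = [-2, -3, -2, -2, -3, 1]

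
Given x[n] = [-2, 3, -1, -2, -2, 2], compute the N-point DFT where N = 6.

X[k] = Σ(n=0 to 5) x[n] · ω_6^(nk)
where ω_6 = e^(-2πi/6)

Computing each X[k]:
X[0] = -2
X[1] = 4.0000-1.7321i
X[2] = -5
X[3] = -8
X[4] = -5
X[5] = 4.0000+1.7321i

X = [-2, 4.0000-1.7321i, -5, -8, -5, 4.0000+1.7321i]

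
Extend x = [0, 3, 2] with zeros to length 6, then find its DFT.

Original 3-point DFT: [5, -2.5000-0.8660i, -2.5000+0.8660i]
Zero-padded 6-point DFT provides frequency interpolation.

DFT_6([x, 0, ...]) = [5, 0.5000-4.3301i, -2.5000-0.8660i, -1, -2.5000+0.8660i, 0.5000+4.3301i]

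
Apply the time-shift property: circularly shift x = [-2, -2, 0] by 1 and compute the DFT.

Time shift by 1: X_shifted[k] = ω_3^(1k) · X[k]
Shifted x = [0, -2, -2]

DFT(x[n-1]) = [-4, 2, 2]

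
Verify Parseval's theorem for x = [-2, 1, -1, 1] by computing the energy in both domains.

Time domain:
Σ|x[n]|² = |-2|² + |1|² + |-1|² + |1|² = 7.0000

Frequency domain:
(1/4)Σ|X[k]|² = (1/4)(|-1|² + |-1|² + |-5|² + |-1|²) = (1/4)·28.0000 = 7.0000

Both sides agree, confirming Parseval's theorem.

Σ|x[n]|² = (1/N)Σ|X[k]|² = 7.0000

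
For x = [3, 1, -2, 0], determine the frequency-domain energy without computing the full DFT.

Parseval: Σ|x[n]|² = (1/N)Σ|X[k]|², so Σ|X[k]|² = N·Σ|x[n]|² = 4·14.0000

Σ|X[k]|² = N·Σ|x[n]|² = 4·14.0000 = 56.0000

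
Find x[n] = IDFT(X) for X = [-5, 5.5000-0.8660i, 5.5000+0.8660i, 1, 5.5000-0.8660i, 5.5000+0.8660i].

x[n] = (1/6) Σ(k=0 to 5) X[k] · e^(2πikn/6)

Computing each x[n]:
x[0] = 3
x[1] = -1
x[2] = -2
x[3] = -1
x[4] = -3
x[5] = -1

x = [3, -1, -2, -1, -3, -1]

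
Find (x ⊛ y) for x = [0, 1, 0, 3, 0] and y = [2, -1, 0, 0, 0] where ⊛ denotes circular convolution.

(x ⊛ y)[n] = Σ(m=0 to 4) x[m] · y[(n-m) mod 5]

Computing each output sample:
(x ⊛ y)[0] = 0
(x ⊛ y)[1] = 2
(x ⊛ y)[2] = -1
(x ⊛ y)[3] = 6
(x ⊛ y)[4] = -3

x ⊛ y = [0, 2, -1, 6, -3]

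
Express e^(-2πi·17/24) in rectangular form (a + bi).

ω_24^17 = e^(-2πi·17/24)
= cos(-2π·17/24) + i·sin(-2π·17/24)
= cos(-34π/24) + i·sin(-34π/24)

ω_24^17 = cos(-34π/24) + i·sin(-34π/24) = -0.2588+0.9659i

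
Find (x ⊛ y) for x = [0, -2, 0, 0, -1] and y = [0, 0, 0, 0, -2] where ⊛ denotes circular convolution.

(x ⊛ y)[n] = Σ(m=0 to 4) x[m] · y[(n-m) mod 5]

Computing each output sample:
(x ⊛ y)[0] = 4
(x ⊛ y)[1] = 0
(x ⊛ y)[2] = 0
(x ⊛ y)[3] = 2
(x ⊛ y)[4] = 0

x ⊛ y = [4, 0, 0, 2, 0]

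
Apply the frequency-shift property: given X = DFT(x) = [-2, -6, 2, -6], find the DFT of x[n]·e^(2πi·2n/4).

Modulation property: DFT(ω_4^(-2n)·x[n]) = X[(k-2) mod 4], so circularly shift X by 2 positions.

X[k-2] = [2, -6, -2, -6]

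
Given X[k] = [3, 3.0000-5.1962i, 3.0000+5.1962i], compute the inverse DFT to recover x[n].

x[n] = (1/3) Σ(k=0 to 2) X[k] · e^(2πikn/3)

Computing each x[n]:
x[0] = 3
x[1] = 3
x[2] = -3

x = [3, 3, -3]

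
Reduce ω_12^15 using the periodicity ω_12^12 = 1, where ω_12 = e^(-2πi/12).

Since ω_12^12 = 1, powers reduce modulo 12.
15 mod 12 = 3
So ω_12^15 = ω_12^3 = e^(-2πi·3/12)

ω_12^15 = ω_12^3 = -1i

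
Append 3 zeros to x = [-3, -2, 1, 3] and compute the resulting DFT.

Original 4-point DFT: [-1, -4+5i, -3, -4-5i]
Zero-padded 7-point DFT provides frequency interpolation.

DFT_7([x, 0, ...]) = [-1, -7.1724-0.7129i, -1.5855+4.7292i, -1.2421-1.2752i, -1.2421+1.2752i, -1.5855-4.7292i, -7.1724+0.7129i]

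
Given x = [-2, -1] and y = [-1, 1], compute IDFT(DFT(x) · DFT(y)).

(x ⊛ y)[n] = Σ(m=0 to 1) x[m] · y[(n-m) mod 2]

Computing each output sample:
(x ⊛ y)[0] = 1
(x ⊛ y)[1] = -1

x ⊛ y = [1, -1]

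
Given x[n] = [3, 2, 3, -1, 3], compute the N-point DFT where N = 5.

X[k] = Σ(n=0 to 4) x[n] · ω_5^(nk)
where ω_5 = e^(-2πi/5)

Computing each X[k]:
X[0] = 10
X[1] = 2.9271-1.4001i
X[2] = -0.4271+4.3920i
X[3] = -0.4271-4.3920i
X[4] = 2.9271+1.4001i

X = [10, 2.9271-1.4001i, -0.4271+4.3920i, -0.4271-4.3920i, 2.9271+1.4001i]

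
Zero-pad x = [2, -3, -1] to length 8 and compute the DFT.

Original 3-point DFT: [-2, 4.0000+1.7321i, 4.0000-1.7321i]
Zero-padded 8-point DFT provides frequency interpolation.

DFT_8([x, 0, ...]) = [-2, -0.1213+3.1213i, 3+3i, 4.1213+1.1213i, 4, 4.1213-1.1213i, 3-3i, -0.1213-3.1213i]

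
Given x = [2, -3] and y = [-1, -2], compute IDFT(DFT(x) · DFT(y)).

(x ⊛ y)[n] = Σ(m=0 to 1) x[m] · y[(n-m) mod 2]

Computing each output sample:
(x ⊛ y)[0] = 4
(x ⊛ y)[1] = -1

x ⊛ y = [4, -1]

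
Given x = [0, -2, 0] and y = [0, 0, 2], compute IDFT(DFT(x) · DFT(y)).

(x ⊛ y)[n] = Σ(m=0 to 2) x[m] · y[(n-m) mod 3]

Computing each output sample:
(x ⊛ y)[0] = -4
(x ⊛ y)[1] = 0
(x ⊛ y)[2] = 0

x ⊛ y = [-4, 0, 0]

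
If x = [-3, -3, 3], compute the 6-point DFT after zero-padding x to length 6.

Original 3-point DFT: [-3, -3.0000+5.1962i, -3.0000-5.1962i]
Zero-padded 6-point DFT provides frequency interpolation.

DFT_6([x, 0, ...]) = [-3, -6, -3.0000+5.1962i, 3, -3.0000-5.1962i, -6]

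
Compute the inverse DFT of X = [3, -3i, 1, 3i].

x[n] = (1/4) Σ(k=0 to 3) X[k] · e^(2πikn/4)

Computing each x[n]:
x[0] = 1
x[1] = 2
x[2] = 1
x[3] = -1

x = [1, 2, 1, -1]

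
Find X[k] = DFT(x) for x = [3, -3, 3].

X[k] = Σ(n=0 to 2) x[n] · ω_3^(nk)
where ω_3 = e^(-2πi/3)

Computing each X[k]:
X[0] = 3
X[1] = 3.0000+5.1962i
X[2] = 3.0000-5.1962i

X = [3, 3.0000+5.1962i, 3.0000-5.1962i]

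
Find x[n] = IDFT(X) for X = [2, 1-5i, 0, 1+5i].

x[n] = (1/4) Σ(k=0 to 3) X[k] · e^(2πikn/4)

Computing each x[n]:
x[0] = 1
x[1] = 3
x[2] = 0
x[3] = -2

x = [1, 3, 0, -2]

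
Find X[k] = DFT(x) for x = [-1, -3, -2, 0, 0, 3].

X[k] = Σ(n=0 to 5) x[n] · ω_6^(nk)
where ω_6 = e^(-2πi/6)

Computing each X[k]:
X[0] = -3
X[1] = 6.9282i
X[2] = 3.4641i
X[3] = -3
X[4] = -3.4641i
X[5] = -6.9282i

X = [-3, 6.9282i, 3.4641i, -3, -3.4641i, -6.9282i]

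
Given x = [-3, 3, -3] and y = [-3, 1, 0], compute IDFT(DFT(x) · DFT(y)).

(x ⊛ y)[n] = Σ(m=0 to 2) x[m] · y[(n-m) mod 3]

Computing each output sample:
(x ⊛ y)[0] = 6
(x ⊛ y)[1] = -12
(x ⊛ y)[2] = 12

x ⊛ y = [6, -12, 12]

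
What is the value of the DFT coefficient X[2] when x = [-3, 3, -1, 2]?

X[2] = Σ(n=0 to 3) x[n] · ω_4^(2n) where ω_4 = e^(-2πi/4)
= (-3)·ω_4^0 + (3)·ω_4^2 + (-1)·ω_4^4 + (2)·ω_4^6

X[2] = -9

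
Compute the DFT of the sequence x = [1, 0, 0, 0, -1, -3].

X[k] = Σ(n=0 to 5) x[n] · ω_6^(nk)
where ω_6 = e^(-2πi/6)

Computing each X[k]:
X[0] = -3
X[1] = -3.4641i
X[2] = 3.0000-1.7321i
X[3] = 3
X[4] = 3.0000+1.7321i
X[5] = 3.4641i

X = [-3, -3.4641i, 3.0000-1.7321i, 3, 3.0000+1.7321i, 3.4641i]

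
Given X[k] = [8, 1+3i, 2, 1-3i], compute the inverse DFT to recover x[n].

x[n] = (1/4) Σ(k=0 to 3) X[k] · e^(2πikn/4)

Computing each x[n]:
x[0] = 3
x[1] = 0
x[2] = 2
x[3] = 3

x = [3, 0, 2, 3]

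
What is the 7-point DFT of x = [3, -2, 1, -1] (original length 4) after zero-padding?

Original 4-point DFT: [1, 2+1i, 7, 2-1i]
Zero-padded 7-point DFT provides frequency interpolation.

DFT_7([x, 0, ...]) = [1, 2.4315+1.0226i, 1.9206+1.6019i, 5.6479+2.6245i, 5.6479-2.6245i, 1.9206-1.6019i, 2.4315-1.0226i]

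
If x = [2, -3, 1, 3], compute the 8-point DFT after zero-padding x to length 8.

Original 4-point DFT: [3, 1+6i, 3, 1-6i]
Zero-padded 8-point DFT provides frequency interpolation.

DFT_8([x, 0, ...]) = [3, -2.2426-1.0000i, 1+6i, 6.2426+1.0000i, 3, 6.2426-1.0000i, 1-6i, -2.2426+1.0000i]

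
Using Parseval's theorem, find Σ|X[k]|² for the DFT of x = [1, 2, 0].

Parseval: Σ|x[n]|² = (1/N)Σ|X[k]|², so Σ|X[k]|² = N·Σ|x[n]|² = 3·5.0000

Σ|X[k]|² = N·Σ|x[n]|² = 3·5.0000 = 15.0000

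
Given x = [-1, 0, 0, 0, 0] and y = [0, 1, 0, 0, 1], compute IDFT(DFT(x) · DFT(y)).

(x ⊛ y)[n] = Σ(m=0 to 4) x[m] · y[(n-m) mod 5]

Computing each output sample:
(x ⊛ y)[0] = 0
(x ⊛ y)[1] = -1
(x ⊛ y)[2] = 0
(x ⊛ y)[3] = 0
(x ⊛ y)[4] = -1

x ⊛ y = [0, -1, 0, 0, -1]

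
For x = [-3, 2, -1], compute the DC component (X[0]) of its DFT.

X[0] = Σ(n=0 to 2) x[n] · ω_3^0 = Σ x[n]
= (-3) + (2) + (-1)

X[0] = -2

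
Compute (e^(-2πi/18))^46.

Since ω_18^18 = 1, powers reduce modulo 18.
46 mod 18 = 10
So ω_18^46 = ω_18^10 = e^(-2πi·10/18)

ω_18^46 = ω_18^10 = -0.9397+0.3420i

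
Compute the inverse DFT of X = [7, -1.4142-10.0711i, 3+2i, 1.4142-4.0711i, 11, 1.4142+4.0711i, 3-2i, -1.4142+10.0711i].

x[n] = (1/8) Σ(k=0 to 7) X[k] · e^(2πikn/8)

Computing each x[n]:
x[0] = 3
x[1] = 1
x[2] = 3
x[3] = 3
x[4] = 3
x[5] = -3
x[6] = 0
x[7] = -3

x = [3, 1, 3, 3, 3, -3, 0, -3]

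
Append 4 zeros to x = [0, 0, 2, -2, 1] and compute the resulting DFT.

Original 5-point DFT: [1, 0.3090-1.4001i, -0.8090+4.3920i, -0.8090-4.3920i, 0.3090+1.4001i]
Zero-padded 9-point DFT provides frequency interpolation.

DFT_9([x, 0, ...]) = [1, 0.4076-0.5796i, -0.1133-1.7733i, -3.5000+0.8660i, 2.7057+4.0024i, 2.7057-4.0024i, -3.5000-0.8660i, -0.1133+1.7733i, 0.4076+0.5796i]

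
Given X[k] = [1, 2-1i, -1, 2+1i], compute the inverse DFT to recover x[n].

x[n] = (1/4) Σ(k=0 to 3) X[k] · e^(2πikn/4)

Computing each x[n]:
x[0] = 1
x[1] = 1
x[2] = -1
x[3] = 0

x = [1, 1, -1, 0]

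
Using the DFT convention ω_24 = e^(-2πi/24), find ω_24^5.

ω_24^5 = e^(-2πi·5/24)
= cos(-2π·5/24) + i·sin(-2π·5/24)
= cos(-10π/24) + i·sin(-10π/24)

ω_24^5 = cos(-10π/24) + i·sin(-10π/24) = 0.2588-0.9659i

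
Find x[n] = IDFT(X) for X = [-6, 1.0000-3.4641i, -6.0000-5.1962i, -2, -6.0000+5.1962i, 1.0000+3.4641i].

x[n] = (1/6) Σ(k=0 to 5) X[k] · e^(2πikn/6)

Computing each x[n]:
x[0] = -3
x[1] = 3
x[2] = -1
x[3] = -3
x[4] = 0
x[5] = -2

x = [-3, 3, -1, -3, 0, -2]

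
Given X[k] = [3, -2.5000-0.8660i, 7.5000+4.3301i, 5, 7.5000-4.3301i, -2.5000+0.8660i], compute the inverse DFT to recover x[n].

x[n] = (1/6) Σ(k=0 to 5) X[k] · e^(2πikn/6)

Computing each x[n]:
x[0] = 3
x[1] = -3
x[2] = 2
x[3] = 3
x[4] = -1
x[5] = -1

x = [3, -3, 2, 3, -1, -1]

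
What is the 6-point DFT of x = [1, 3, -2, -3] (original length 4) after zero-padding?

Original 4-point DFT: [-1, 3-6i, -1, 3+6i]
Zero-padded 6-point DFT provides frequency interpolation.

DFT_6([x, 0, ...]) = [-1, 6.5000-0.8660i, -2.5000-4.3301i, -1, -2.5000+4.3301i, 6.5000+0.8660i]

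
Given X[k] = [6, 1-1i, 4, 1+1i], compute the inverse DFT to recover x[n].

x[n] = (1/4) Σ(k=0 to 3) X[k] · e^(2πikn/4)

Computing each x[n]:
x[0] = 3
x[1] = 1
x[2] = 2
x[3] = 0

x = [3, 1, 2, 0]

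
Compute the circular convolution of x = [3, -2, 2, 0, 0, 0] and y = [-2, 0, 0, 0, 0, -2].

(x ⊛ y)[n] = Σ(m=0 to 5) x[m] · y[(n-m) mod 6]

Computing each output sample:
(x ⊛ y)[0] = -2
(x ⊛ y)[1] = 0
(x ⊛ y)[2] = -4
(x ⊛ y)[3] = 0
(x ⊛ y)[4] = 0
(x ⊛ y)[5] = -6

x ⊛ y = [-2, 0, -4, 0, 0, -6]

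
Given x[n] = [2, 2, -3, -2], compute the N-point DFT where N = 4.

X[k] = Σ(n=0 to 3) x[n] · ω_4^(nk)
where ω_4 = e^(-2πi/4)

Computing each X[k]:
X[0] = -1
X[1] = 5-4i
X[2] = -1
X[3] = 5+4i

X = [-1, 5-4i, -1, 5+4i]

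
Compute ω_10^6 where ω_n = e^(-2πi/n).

ω_10^6 = e^(-2πi·6/10)
= cos(-2π·6/10) + i·sin(-2π·6/10)
= cos(-12π/10) + i·sin(-12π/10)

ω_10^6 = cos(-12π/10) + i·sin(-12π/10) = -0.8090+0.5878i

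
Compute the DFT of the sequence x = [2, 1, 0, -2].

X[k] = Σ(n=0 to 3) x[n] · ω_4^(nk)
where ω_4 = e^(-2πi/4)

Computing each X[k]:
X[0] = 1
X[1] = 2-3i
X[2] = 3
X[3] = 2+3i

X = [1, 2-3i, 3, 2+3i]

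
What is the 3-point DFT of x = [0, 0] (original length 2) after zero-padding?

Original 2-point DFT: [0, 0]
Zero-padded 3-point DFT provides frequency interpolation.

DFT_3([x, 0, ...]) = [0, 0, 0]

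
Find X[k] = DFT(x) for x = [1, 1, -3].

X[k] = Σ(n=0 to 2) x[n] · ω_3^(nk)
where ω_3 = e^(-2πi/3)

Computing each X[k]:
X[0] = -1
X[1] = 2.0000-3.4641i
X[2] = 2.0000+3.4641i

X = [-1, 2.0000-3.4641i, 2.0000+3.4641i]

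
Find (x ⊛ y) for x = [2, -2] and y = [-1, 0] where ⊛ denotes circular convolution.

(x ⊛ y)[n] = Σ(m=0 to 1) x[m] · y[(n-m) mod 2]

Computing each output sample:
(x ⊛ y)[0] = -2
(x ⊛ y)[1] = 2

x ⊛ y = [-2, 2]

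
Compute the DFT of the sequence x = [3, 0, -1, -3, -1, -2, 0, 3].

X[k] = Σ(n=0 to 7) x[n] · ω_8^(nk)
where ω_8 = e^(-2πi/8)

Computing each X[k]:
X[0] = -1
X[1] = 9.6569+3.8284i
X[2] = 3+2i
X[3] = -1.6569+1.8284i
X[4] = 3
X[5] = -1.6569-1.8284i
X[6] = 3-2i
X[7] = 9.6569-3.8284i

X = [-1, 9.6569+3.8284i, 3+2i, -1.6569+1.8284i, 3, -1.6569-1.8284i, 3-2i, 9.6569-3.8284i]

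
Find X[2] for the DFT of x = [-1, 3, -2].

X[2] = Σ(n=0 to 2) x[n] · ω_3^(2n) where ω_3 = e^(-2πi/3)
= (-1)·ω_3^0 + (3)·ω_3^2 + (-2)·ω_3^4

X[2] = -1.5000+4.3301i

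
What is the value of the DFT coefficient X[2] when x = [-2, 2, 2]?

X[2] = Σ(n=0 to 2) x[n] · ω_3^(2n) where ω_3 = e^(-2πi/3)
= (-2)·ω_3^0 + (2)·ω_3^2 + (2)·ω_3^4

X[2] = -4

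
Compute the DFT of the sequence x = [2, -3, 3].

X[k] = Σ(n=0 to 2) x[n] · ω_3^(nk)
where ω_3 = e^(-2πi/3)

Computing each X[k]:
X[0] = 2
X[1] = 2.0000+5.1962i
X[2] = 2.0000-5.1962i

X = [2, 2.0000+5.1962i, 2.0000-5.1962i]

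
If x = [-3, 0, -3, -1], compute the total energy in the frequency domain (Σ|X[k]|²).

Parseval: Σ|x[n]|² = (1/N)Σ|X[k]|², so Σ|X[k]|² = N·Σ|x[n]|² = 4·19.0000

Σ|X[k]|² = N·Σ|x[n]|² = 4·19.0000 = 76.0000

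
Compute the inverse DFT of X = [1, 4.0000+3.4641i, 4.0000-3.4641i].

x[n] = (1/3) Σ(k=0 to 2) X[k] · e^(2πikn/3)

Computing each x[n]:
x[0] = 3
x[1] = -3
x[2] = 1

x = [3, -3, 1]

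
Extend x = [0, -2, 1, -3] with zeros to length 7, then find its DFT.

Original 4-point DFT: [-4, -1-1i, 6, -1+1i]
Zero-padded 7-point DFT provides frequency interpolation.

DFT_7([x, 0, ...]) = [-4, 1.2334+1.8904i, -2.3264+0.0382i, 3.0930+4.5744i, 3.0930-4.5744i, -2.3264-0.0382i, 1.2334-1.8904i]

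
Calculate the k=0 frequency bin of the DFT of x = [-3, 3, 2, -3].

X[0] = Σ(n=0 to 3) x[n] · ω_4^0 = Σ x[n]
= (-3) + (3) + (2) + (-3)

X[0] = -1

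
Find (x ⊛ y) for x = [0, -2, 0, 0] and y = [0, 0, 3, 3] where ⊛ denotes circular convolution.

(x ⊛ y)[n] = Σ(m=0 to 3) x[m] · y[(n-m) mod 4]

Computing each output sample:
(x ⊛ y)[0] = -6
(x ⊛ y)[1] = 0
(x ⊛ y)[2] = 0
(x ⊛ y)[3] = -6

x ⊛ y = [-6, 0, 0, -6]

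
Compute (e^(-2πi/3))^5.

Since ω_3^3 = 1, powers reduce modulo 3.
5 mod 3 = 2
So ω_3^5 = ω_3^2 = e^(-2πi·2/3)

ω_3^5 = ω_3^2 = -0.5000+0.8660i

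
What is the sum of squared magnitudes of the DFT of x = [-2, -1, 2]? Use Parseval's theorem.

Parseval: Σ|x[n]|² = (1/N)Σ|X[k]|², so Σ|X[k]|² = N·Σ|x[n]|² = 3·9.0000

Σ|X[k]|² = N·Σ|x[n]|² = 3·9.0000 = 27.0000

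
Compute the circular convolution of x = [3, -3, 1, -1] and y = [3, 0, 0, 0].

(x ⊛ y)[n] = Σ(m=0 to 3) x[m] · y[(n-m) mod 4]

Computing each output sample:
(x ⊛ y)[0] = 9
(x ⊛ y)[1] = -9
(x ⊛ y)[2] = 3
(x ⊛ y)[3] = -3

x ⊛ y = [9, -9, 3, -3]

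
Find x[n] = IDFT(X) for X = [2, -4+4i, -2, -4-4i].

x[n] = (1/4) Σ(k=0 to 3) X[k] · e^(2πikn/4)

Computing each x[n]:
x[0] = -2
x[1] = -1
x[2] = 2
x[3] = 3

x = [-2, -1, 2, 3]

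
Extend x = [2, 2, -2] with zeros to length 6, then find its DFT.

Original 3-point DFT: [2, 2.0000-3.4641i, 2.0000+3.4641i]
Zero-padded 6-point DFT provides frequency interpolation.

DFT_6([x, 0, ...]) = [2, 4, 2.0000-3.4641i, -2, 2.0000+3.4641i, 4]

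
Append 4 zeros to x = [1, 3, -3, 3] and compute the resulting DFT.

Original 4-point DFT: [4, 4, -8, 4]
Zero-padded 8-point DFT provides frequency interpolation.

DFT_8([x, 0, ...]) = [4, 1.0000-1.2426i, 4, 1.0000-7.2426i, -8, 1.0000+7.2426i, 4, 1.0000+1.2426i]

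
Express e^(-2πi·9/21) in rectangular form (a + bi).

ω_21^9 = e^(-2πi·9/21)
= cos(-2π·9/21) + i·sin(-2π·9/21)
= cos(-18π/21) + i·sin(-18π/21)

ω_21^9 = cos(-18π/21) + i·sin(-18π/21) = -0.9010-0.4339i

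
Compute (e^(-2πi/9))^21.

Since ω_9^9 = 1, powers reduce modulo 9.
21 mod 9 = 3
So ω_9^21 = ω_9^3 = e^(-2πi·3/9)

ω_9^21 = ω_9^3 = -0.5000-0.8660i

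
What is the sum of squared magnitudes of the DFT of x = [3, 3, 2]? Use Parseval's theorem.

Parseval: Σ|x[n]|² = (1/N)Σ|X[k]|², so Σ|X[k]|² = N·Σ|x[n]|² = 3·22.0000

Σ|X[k]|² = N·Σ|x[n]|² = 3·22.0000 = 66.0000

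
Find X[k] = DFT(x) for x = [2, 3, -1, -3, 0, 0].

X[k] = Σ(n=0 to 5) x[n] · ω_6^(nk)
where ω_6 = e^(-2πi/6)

Computing each X[k]:
X[0] = 1
X[1] = 7.0000-1.7321i
X[2] = -2.0000-3.4641i
X[3] = 1
X[4] = -2.0000+3.4641i
X[5] = 7.0000+1.7321i

X = [1, 7.0000-1.7321i, -2.0000-3.4641i, 1, -2.0000+3.4641i, 7.0000+1.7321i]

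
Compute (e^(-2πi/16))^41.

Since ω_16^16 = 1, powers reduce modulo 16.
41 mod 16 = 9
So ω_16^41 = ω_16^9 = e^(-2πi·9/16)

ω_16^41 = ω_16^9 = -0.9239+0.3827i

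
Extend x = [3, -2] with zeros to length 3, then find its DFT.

Original 2-point DFT: [1, 5]
Zero-padded 3-point DFT provides frequency interpolation.

DFT_3([x, 0, ...]) = [1, 4.0000+1.7321i, 4.0000-1.7321i]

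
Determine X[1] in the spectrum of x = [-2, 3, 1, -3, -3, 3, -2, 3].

X[1] = Σ(n=0 to 7) x[n] · ω_8^(1n) where ω_8 = e^(-2πi/8)
= (-2)·ω_8^0 + (3)·ω_8^1 + (1)·ω_8^2 + (-3)·ω_8^3 + (-3)·ω_8^4 + (3)·ω_8^5 + (-2)·ω_8^6 + (3)·ω_8^7

X[1] = 5.2426+1.2426i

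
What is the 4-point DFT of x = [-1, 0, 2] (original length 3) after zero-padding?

Original 3-point DFT: [1, -2.0000+1.7321i, -2.0000-1.7321i]
Zero-padded 4-point DFT provides frequency interpolation.

DFT_4([x, 0, ...]) = [1, -3, 1, -3]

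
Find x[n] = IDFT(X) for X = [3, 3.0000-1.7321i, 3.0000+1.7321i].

x[n] = (1/3) Σ(k=0 to 2) X[k] · e^(2πikn/3)

Computing each x[n]:
x[0] = 3
x[1] = 1
x[2] = -1

x = [3, 1, -1]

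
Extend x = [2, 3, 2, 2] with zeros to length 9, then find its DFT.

Original 4-point DFT: [9, -1i, -1, 1i]
Zero-padded 9-point DFT provides frequency interpolation.

DFT_9([x, 0, ...]) = [9, 3.6454-5.6300i, -0.3584-1.9064i, 1.5000-0.8660i, -0.2870-1.4725i, -0.2870+1.4725i, 1.5000+0.8660i, -0.3584+1.9064i, 3.6454+5.6300i]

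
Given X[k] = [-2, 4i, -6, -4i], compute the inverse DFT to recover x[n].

x[n] = (1/4) Σ(k=0 to 3) X[k] · e^(2πikn/4)

Computing each x[n]:
x[0] = -2
x[1] = -1
x[2] = -2
x[3] = 3

x = [-2, -1, -2, 3]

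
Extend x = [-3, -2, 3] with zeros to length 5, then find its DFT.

Original 3-point DFT: [-2, -3.5000+4.3301i, -3.5000-4.3301i]
Zero-padded 5-point DFT provides frequency interpolation.

DFT_5([x, 0, ...]) = [-2, -6.0451+0.1388i, -0.4549+4.0287i, -0.4549-4.0287i, -6.0451-0.1388i]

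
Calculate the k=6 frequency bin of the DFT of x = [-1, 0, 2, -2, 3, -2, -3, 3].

X[6] = Σ(n=0 to 7) x[n] · ω_8^(6n) where ω_8 = e^(-2πi/8)
= (-1)·ω_8^0 + (0)·ω_8^6 + (2)·ω_8^12 + (-2)·ω_8^18 + (3)·ω_8^24 + (-2)·ω_8^30 + (-3)·ω_8^36 + (3)·ω_8^42

X[6] = 3-3i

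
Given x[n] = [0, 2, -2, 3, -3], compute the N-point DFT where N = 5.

X[k] = Σ(n=0 to 4) x[n] · ω_5^(nk)
where ω_5 = e^(-2πi/5)

Computing each X[k]:
X[0] = 0
X[1] = -1.1180-1.8164i
X[2] = 1.1180-7.6942i
X[3] = 1.1180+7.6942i
X[4] = -1.1180+1.8164i

X = [0, -1.1180-1.8164i, 1.1180-7.6942i, 1.1180+7.6942i, -1.1180+1.8164i]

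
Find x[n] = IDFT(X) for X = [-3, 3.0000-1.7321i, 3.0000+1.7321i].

x[n] = (1/3) Σ(k=0 to 2) X[k] · e^(2πikn/3)

Computing each x[n]:
x[0] = 1
x[1] = -1
x[2] = -3

x = [1, -1, -3]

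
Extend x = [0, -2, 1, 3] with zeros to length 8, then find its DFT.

Original 4-point DFT: [2, -1+5i, 0, -1-5i]
Zero-padded 8-point DFT provides frequency interpolation.

DFT_8([x, 0, ...]) = [2, -3.5355-1.7071i, -1+5i, 3.5355+0.2929i, 0, 3.5355-0.2929i, -1-5i, -3.5355+1.7071i]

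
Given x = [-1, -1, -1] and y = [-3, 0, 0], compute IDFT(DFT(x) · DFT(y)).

(x ⊛ y)[n] = Σ(m=0 to 2) x[m] · y[(n-m) mod 3]

Computing each output sample:
(x ⊛ y)[0] = 3
(x ⊛ y)[1] = 3
(x ⊛ y)[2] = 3

x ⊛ y = [3, 3, 3]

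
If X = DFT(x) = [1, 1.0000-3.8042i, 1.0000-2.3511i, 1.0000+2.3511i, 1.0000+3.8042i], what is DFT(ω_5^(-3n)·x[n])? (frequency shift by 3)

Modulation property: DFT(ω_5^(-3n)·x[n]) = X[(k-3) mod 5], so circularly shift X by 3 positions.

X[k-3] = [1.0000-2.3511i, 1.0000+2.3511i, 1.0000+3.8042i, 1, 1.0000-3.8042i]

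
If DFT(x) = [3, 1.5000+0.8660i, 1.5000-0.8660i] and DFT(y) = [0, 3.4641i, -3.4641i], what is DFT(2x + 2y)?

By linearity: DFT(2x + 2y) = 2·DFT(x) + 2·DFT(y)
= 2·[3, 1.5000+0.8660i, 1.5000-0.8660i] + 2·[0, 3.4641i, -3.4641i]

Computing element-wise:
Z[0] = 2·(3) + 2·(0) = 6
Z[1] = 2·(1.5000+0.8660i) + 2·(3.4641i) = 3.0000+8.6602i
Z[2] = 2·(1.5000-0.8660i) + 2·(-3.4641i) = 3.0000-8.6602i

DFT(2x + 2y) = 2·X + 2·Y = [6, 3.0000+8.6602i, 3.0000-8.6602i]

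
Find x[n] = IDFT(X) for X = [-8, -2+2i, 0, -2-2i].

x[n] = (1/4) Σ(k=0 to 3) X[k] · e^(2πikn/4)

Computing each x[n]:
x[0] = -3
x[1] = -3
x[2] = -1
x[3] = -1

x = [-3, -3, -1, -1]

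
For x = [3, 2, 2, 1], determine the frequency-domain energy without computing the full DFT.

Parseval: Σ|x[n]|² = (1/N)Σ|X[k]|², so Σ|X[k]|² = N·Σ|x[n]|² = 4·18.0000

Σ|X[k]|² = N·Σ|x[n]|² = 4·18.0000 = 72.0000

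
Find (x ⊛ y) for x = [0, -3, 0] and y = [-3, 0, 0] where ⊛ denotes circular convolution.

(x ⊛ y)[n] = Σ(m=0 to 2) x[m] · y[(n-m) mod 3]

Computing each output sample:
(x ⊛ y)[0] = 0
(x ⊛ y)[1] = 9
(x ⊛ y)[2] = 0

x ⊛ y = [0, 9, 0]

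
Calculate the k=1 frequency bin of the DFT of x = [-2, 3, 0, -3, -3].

X[1] = Σ(n=0 to 4) x[n] · ω_5^(1n) where ω_5 = e^(-2πi/5)
= (-2)·ω_5^0 + (3)·ω_5^1 + (0)·ω_5^2 + (-3)·ω_5^3 + (-3)·ω_5^4

X[1] = 0.4271-7.4697i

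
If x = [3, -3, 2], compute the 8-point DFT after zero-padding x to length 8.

Original 3-point DFT: [2, 3.5000+4.3301i, 3.5000-4.3301i]
Zero-padded 8-point DFT provides frequency interpolation.

DFT_8([x, 0, ...]) = [2, 0.8787+0.1213i, 1+3i, 5.1213+4.1213i, 8, 5.1213-4.1213i, 1-3i, 0.8787-0.1213i]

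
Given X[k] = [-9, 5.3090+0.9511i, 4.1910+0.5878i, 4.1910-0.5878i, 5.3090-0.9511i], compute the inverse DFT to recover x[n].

x[n] = (1/5) Σ(k=0 to 4) X[k] · e^(2πikn/5)

Computing each x[n]:
x[0] = 2
x[1] = -3
x[2] = -3
x[3] = -3
x[4] = -2

x = [2, -3, -3, -3, -2]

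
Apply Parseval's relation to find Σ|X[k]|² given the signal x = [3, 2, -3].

Parseval: Σ|x[n]|² = (1/N)Σ|X[k]|², so Σ|X[k]|² = N·Σ|x[n]|² = 3·22.0000

Σ|X[k]|² = N·Σ|x[n]|² = 3·22.0000 = 66.0000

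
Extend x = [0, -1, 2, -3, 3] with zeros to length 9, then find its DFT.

Original 5-point DFT: [1, 1.4271+0.8653i, -1.9271+7.1064i, -1.9271-7.1064i, 1.4271-0.8653i]
Zero-padded 9-point DFT provides frequency interpolation.

DFT_9([x, 0, ...]) = [1, -1.7378+0.2452i, 1.7451-0.3689i, -5, 4.4927+7.1801i, 4.4927-7.1801i, -5, 1.7451+0.3689i, -1.7378-0.2452i]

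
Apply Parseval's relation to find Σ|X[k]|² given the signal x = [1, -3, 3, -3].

Parseval: Σ|x[n]|² = (1/N)Σ|X[k]|², so Σ|X[k]|² = N·Σ|x[n]|² = 4·28.0000

Σ|X[k]|² = N·Σ|x[n]|² = 4·28.0000 = 112.0000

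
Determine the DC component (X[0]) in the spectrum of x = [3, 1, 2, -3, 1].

X[0] = Σ(n=0 to 4) x[n] · ω_5^0 = Σ x[n]
= (3) + (1) + (2) + (-3) + (1)

X[0] = 4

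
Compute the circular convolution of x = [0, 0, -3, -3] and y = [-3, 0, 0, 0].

(x ⊛ y)[n] = Σ(m=0 to 3) x[m] · y[(n-m) mod 4]

Computing each output sample:
(x ⊛ y)[0] = 0
(x ⊛ y)[1] = 0
(x ⊛ y)[2] = 9
(x ⊛ y)[3] = 9

x ⊛ y = [0, 0, 9, 9]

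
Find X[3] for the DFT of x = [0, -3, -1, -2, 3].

X[3] = Σ(n=0 to 4) x[n] · ω_5^(3n) where ω_5 = e^(-2πi/5)
= (0)·ω_5^0 + (-3)·ω_5^3 + (-1)·ω_5^6 + (-2)·ω_5^9 + (3)·ω_5^12

X[3] = -0.9271-4.4778i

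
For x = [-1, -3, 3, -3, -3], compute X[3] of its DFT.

X[3] = Σ(n=0 to 4) x[n] · ω_5^(3n) where ω_5 = e^(-2πi/5)
= (-1)·ω_5^0 + (-3)·ω_5^3 + (3)·ω_5^6 + (-3)·ω_5^9 + (-3)·ω_5^12

X[3] = 3.8541-5.7063i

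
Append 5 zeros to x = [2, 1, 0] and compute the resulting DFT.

Original 3-point DFT: [3, 1.5000-0.8660i, 1.5000+0.8660i]
Zero-padded 8-point DFT provides frequency interpolation.

DFT_8([x, 0, ...]) = [3, 2.7071-0.7071i, 2-1i, 1.2929-0.7071i, 1, 1.2929+0.7071i, 2+1i, 2.7071+0.7071i]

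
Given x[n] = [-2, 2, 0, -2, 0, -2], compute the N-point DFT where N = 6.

X[k] = Σ(n=0 to 5) x[n] · ω_6^(nk)
where ω_6 = e^(-2πi/6)

Computing each X[k]:
X[0] = -4
X[1] = -3.4641i
X[2] = -4.0000-3.4641i
X[3] = 0
X[4] = -4.0000+3.4641i
X[5] = 3.4641i

X = [-4, -3.4641i, -4.0000-3.4641i, 0, -4.0000+3.4641i, 3.4641i]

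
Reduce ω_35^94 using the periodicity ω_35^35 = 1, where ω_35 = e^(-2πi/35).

Since ω_35^35 = 1, powers reduce modulo 35.
94 mod 35 = 24
So ω_35^94 = ω_35^24 = e^(-2πi·24/35)

ω_35^94 = ω_35^24 = -0.3930+0.9195i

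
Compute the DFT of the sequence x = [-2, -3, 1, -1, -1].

X[k] = Σ(n=0 to 4) x[n] · ω_5^(nk)
where ω_5 = e^(-2πi/5)

Computing each X[k]:
X[0] = -6
X[1] = -3.2361+0.7265i
X[2] = 1.2361+3.0777i
X[3] = 1.2361-3.0777i
X[4] = -3.2361-0.7265i

X = [-6, -3.2361+0.7265i, 1.2361+3.0777i, 1.2361-3.0777i, -3.2361-0.7265i]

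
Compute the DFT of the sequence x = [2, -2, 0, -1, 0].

X[k] = Σ(n=0 to 4) x[n] · ω_5^(nk)
where ω_5 = e^(-2πi/5)

Computing each X[k]:
X[0] = -1
X[1] = 2.1910+1.3143i
X[2] = 3.3090+2.1266i
X[3] = 3.3090-2.1266i
X[4] = 2.1910-1.3143i

X = [-1, 2.1910+1.3143i, 3.3090+2.1266i, 3.3090-2.1266i, 2.1910-1.3143i]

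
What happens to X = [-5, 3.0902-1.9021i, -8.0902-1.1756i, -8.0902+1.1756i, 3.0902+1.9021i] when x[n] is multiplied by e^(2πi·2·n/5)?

Modulation property: DFT(ω_5^(-2n)·x[n]) = X[(k-2) mod 5], so circularly shift X by 2 positions.

X[k-2] = [-8.0902+1.1756i, 3.0902+1.9021i, -5, 3.0902-1.9021i, -8.0902-1.1756i]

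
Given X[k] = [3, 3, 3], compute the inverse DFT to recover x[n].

x[n] = (1/3) Σ(k=0 to 2) X[k] · e^(2πikn/3)

Computing each x[n]:
x[0] = 3
x[1] = 0
x[2] = 0

x = [3, 0, 0]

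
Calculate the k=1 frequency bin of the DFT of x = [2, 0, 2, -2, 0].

X[1] = Σ(n=0 to 4) x[n] · ω_5^(1n) where ω_5 = e^(-2πi/5)
= (2)·ω_5^0 + (0)·ω_5^1 + (2)·ω_5^2 + (-2)·ω_5^3 + (0)·ω_5^4

X[1] = 2.0000-2.3511i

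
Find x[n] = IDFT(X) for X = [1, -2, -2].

x[n] = (1/3) Σ(k=0 to 2) X[k] · e^(2πikn/3)

Computing each x[n]:
x[0] = -1
x[1] = 1
x[2] = 1

x = [-1, 1, 1]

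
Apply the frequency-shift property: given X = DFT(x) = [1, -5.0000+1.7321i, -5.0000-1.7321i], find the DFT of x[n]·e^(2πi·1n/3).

Modulation property: DFT(ω_3^(-1n)·x[n]) = X[(k-1) mod 3], so circularly shift X by 1 positions.

X[k-1] = [-5.0000-1.7321i, 1, -5.0000+1.7321i]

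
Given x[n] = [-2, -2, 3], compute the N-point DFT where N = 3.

X[k] = Σ(n=0 to 2) x[n] · ω_3^(nk)
where ω_3 = e^(-2πi/3)

Computing each X[k]:
X[0] = -1
X[1] = -2.5000+4.3301i
X[2] = -2.5000-4.3301i

X = [-1, -2.5000+4.3301i, -2.5000-4.3301i]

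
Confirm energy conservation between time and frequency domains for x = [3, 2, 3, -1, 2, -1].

Time domain:
Σ|x[n]|² = |3|² + |2|² + |3|² + |-1|² + |2|² + |-1|² = 28.0000

Frequency domain:
(1/6)Σ|X[k]|² = (1/6)(|8|² + |2.0000-3.4641i|² + |-1.0000-1.7321i|² + |8|² + |-1.0000+1.7321i|² + |2.0000+3.4641i|²) = (1/6)·168.0000 = 28.0000

Both sides agree, confirming Parseval's theorem.

Σ|x[n]|² = (1/N)Σ|X[k]|² = 28.0000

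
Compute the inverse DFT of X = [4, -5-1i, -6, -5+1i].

x[n] = (1/4) Σ(k=0 to 3) X[k] · e^(2πikn/4)

Computing each x[n]:
x[0] = -3
x[1] = 3
x[2] = 2
x[3] = 2

x = [-3, 3, 2, 2]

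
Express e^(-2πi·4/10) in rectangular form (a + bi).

ω_10^4 = e^(-2πi·4/10)
= cos(-2π·4/10) + i·sin(-2π·4/10)
= cos(-8π/10) + i·sin(-8π/10)

ω_10^4 = cos(-8π/10) + i·sin(-8π/10) = -0.8090-0.5878i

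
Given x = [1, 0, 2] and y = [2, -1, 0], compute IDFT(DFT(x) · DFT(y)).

(x ⊛ y)[n] = Σ(m=0 to 2) x[m] · y[(n-m) mod 3]

Computing each output sample:
(x ⊛ y)[0] = 0
(x ⊛ y)[1] = -1
(x ⊛ y)[2] = 4

x ⊛ y = [0, -1, 4]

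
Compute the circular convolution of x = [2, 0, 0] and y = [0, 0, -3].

(x ⊛ y)[n] = Σ(m=0 to 2) x[m] · y[(n-m) mod 3]

Computing each output sample:
(x ⊛ y)[0] = 0
(x ⊛ y)[1] = 0
(x ⊛ y)[2] = -6

x ⊛ y = [0, 0, -6]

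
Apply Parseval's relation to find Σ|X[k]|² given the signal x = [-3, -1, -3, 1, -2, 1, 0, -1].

Parseval: Σ|x[n]|² = (1/N)Σ|X[k]|², so Σ|X[k]|² = N·Σ|x[n]|² = 8·26.0000

Σ|X[k]|² = N·Σ|x[n]|² = 8·26.0000 = 208.0000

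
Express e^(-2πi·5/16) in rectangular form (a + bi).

ω_16^5 = e^(-2πi·5/16)
= cos(-2π·5/16) + i·sin(-2π·5/16)
= cos(-10π/16) + i·sin(-10π/16)

ω_16^5 = cos(-10π/16) + i·sin(-10π/16) = -0.3827-0.9239i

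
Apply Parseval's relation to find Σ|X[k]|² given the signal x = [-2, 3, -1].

Parseval: Σ|x[n]|² = (1/N)Σ|X[k]|², so Σ|X[k]|² = N·Σ|x[n]|² = 3·14.0000

Σ|X[k]|² = N·Σ|x[n]|² = 3·14.0000 = 42.0000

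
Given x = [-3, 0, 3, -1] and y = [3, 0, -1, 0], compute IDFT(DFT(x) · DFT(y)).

(x ⊛ y)[n] = Σ(m=0 to 3) x[m] · y[(n-m) mod 4]

Computing each output sample:
(x ⊛ y)[0] = -12
(x ⊛ y)[1] = 1
(x ⊛ y)[2] = 12
(x ⊛ y)[3] = -3

x ⊛ y = [-12, 1, 12, -3]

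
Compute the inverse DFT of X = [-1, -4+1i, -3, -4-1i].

x[n] = (1/4) Σ(k=0 to 3) X[k] · e^(2πikn/4)

Computing each x[n]:
x[0] = -3
x[1] = 0
x[2] = 1
x[3] = 1

x = [-3, 0, 1, 1]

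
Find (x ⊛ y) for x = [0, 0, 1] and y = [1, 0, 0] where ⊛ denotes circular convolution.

(x ⊛ y)[n] = Σ(m=0 to 2) x[m] · y[(n-m) mod 3]

Computing each output sample:
(x ⊛ y)[0] = 0
(x ⊛ y)[1] = 0
(x ⊛ y)[2] = 1

x ⊛ y = [0, 0, 1]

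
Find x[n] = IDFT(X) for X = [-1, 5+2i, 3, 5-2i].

x[n] = (1/4) Σ(k=0 to 3) X[k] · e^(2πikn/4)

Computing each x[n]:
x[0] = 3
x[1] = -2
x[2] = -2
x[3] = 0

x = [3, -2, -2, 0]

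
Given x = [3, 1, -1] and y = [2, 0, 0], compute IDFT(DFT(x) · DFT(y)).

(x ⊛ y)[n] = Σ(m=0 to 2) x[m] · y[(n-m) mod 3]

Computing each output sample:
(x ⊛ y)[0] = 6
(x ⊛ y)[1] = 2
(x ⊛ y)[2] = -2

x ⊛ y = [6, 2, -2]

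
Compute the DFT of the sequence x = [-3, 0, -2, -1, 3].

X[k] = Σ(n=0 to 4) x[n] · ω_5^(nk)
where ω_5 = e^(-2πi/5)

Computing each X[k]:
X[0] = -3
X[1] = 0.3541+3.4410i
X[2] = -6.3541+0.8123i
X[3] = -6.3541-0.8123i
X[4] = 0.3541-3.4410i

X = [-3, 0.3541+3.4410i, -6.3541+0.8123i, -6.3541-0.8123i, 0.3541-3.4410i]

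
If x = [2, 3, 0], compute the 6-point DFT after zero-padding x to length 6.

Original 3-point DFT: [5, 0.5000-2.5981i, 0.5000+2.5981i]
Zero-padded 6-point DFT provides frequency interpolation.

DFT_6([x, 0, ...]) = [5, 3.5000-2.5981i, 0.5000-2.5981i, -1, 0.5000+2.5981i, 3.5000+2.5981i]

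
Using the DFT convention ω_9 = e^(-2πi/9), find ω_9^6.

ω_9^6 = e^(-2πi·6/9)
= cos(-2π·6/9) + i·sin(-2π·6/9)
= cos(-12π/9) + i·sin(-12π/9)

ω_9^6 = cos(-12π/9) + i·sin(-12π/9) = -0.5000+0.8660i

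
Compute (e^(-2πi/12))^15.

Since ω_12^12 = 1, powers reduce modulo 12.
15 mod 12 = 3
So ω_12^15 = ω_12^3 = e^(-2πi·3/12)

ω_12^15 = ω_12^3 = -1i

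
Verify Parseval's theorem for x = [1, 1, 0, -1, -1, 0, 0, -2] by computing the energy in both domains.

Time domain:
Σ|x[n]|² = |1|² + |1|² + |0|² + |-1|² + |-1|² + |0|² + |0|² + |-2|² = 8.0000

Frequency domain:
(1/8)Σ|X[k]|² = (1/8)(|-2|² + |2.0000-1.4142i|² + |-4i|² + |2.0000-1.4142i|² + |2|² + |2.0000+1.4142i|² + |4i|² + |2.0000+1.4142i|²) = (1/8)·64.0000 = 8.0000

Both sides agree, confirming Parseval's theorem.

Σ|x[n]|² = (1/N)Σ|X[k]|² = 8.0000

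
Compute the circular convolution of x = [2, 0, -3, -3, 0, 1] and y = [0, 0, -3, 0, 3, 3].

(x ⊛ y)[n] = Σ(m=0 to 5) x[m] · y[(n-m) mod 6]

Computing each output sample:
(x ⊛ y)[0] = -9
(x ⊛ y)[1] = -21
(x ⊛ y)[2] = -15
(x ⊛ y)[3] = 3
(x ⊛ y)[4] = 18
(x ⊛ y)[5] = 15

x ⊛ y = [-9, -21, -15, 3, 18, 15]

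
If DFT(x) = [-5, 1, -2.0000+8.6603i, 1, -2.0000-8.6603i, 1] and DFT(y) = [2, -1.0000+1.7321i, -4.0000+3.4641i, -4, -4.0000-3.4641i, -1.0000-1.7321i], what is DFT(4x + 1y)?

By linearity: DFT(4x + 1y) = 4·DFT(x) + 1·DFT(y)
= 4·[-5, 1, -2.0000+8.6603i, 1, -2.0000-8.6603i, 1] + 1·[2, -1.0000+1.7321i, -4.0000+3.4641i, -4, -4.0000-3.4641i, -1.0000-1.7321i]

Computing element-wise:
Z[0] = 4·(-5) + 1·(2) = -18
Z[1] = 4·(1) + 1·(-1.0000+1.7321i) = 3.0000+1.7321i
Z[2] = 4·(-2.0000+8.6603i) + 1·(-4.0000+3.4641i) = -12.0000+38.1053i
Z[3] = 4·(1) + 1·(-4) = 0
Z[4] = 4·(-2.0000-8.6603i) + 1·(-4.0000-3.4641i) = -12.0000-38.1053i
Z[5] = 4·(1) + 1·(-1.0000-1.7321i) = 3.0000-1.7321i

DFT(4x + 1y) = 4·X + 1·Y = [-18, 3.0000+1.7321i, -12.0000+38.1053i, 0, -12.0000-38.1053i, 3.0000-1.7321i]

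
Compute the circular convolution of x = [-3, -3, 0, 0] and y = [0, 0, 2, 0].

(x ⊛ y)[n] = Σ(m=0 to 3) x[m] · y[(n-m) mod 4]

Computing each output sample:
(x ⊛ y)[0] = 0
(x ⊛ y)[1] = 0
(x ⊛ y)[2] = -6
(x ⊛ y)[3] = -6

x ⊛ y = [0, 0, -6, -6]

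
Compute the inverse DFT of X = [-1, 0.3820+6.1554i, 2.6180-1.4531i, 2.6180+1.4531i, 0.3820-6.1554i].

x[n] = (1/5) Σ(k=0 to 4) X[k] · e^(2πikn/5)

Computing each x[n]:
x[0] = 1
x[1] = -3
x[2] = -2
x[3] = 2
x[4] = 1

x = [1, -3, -2, 2, 1]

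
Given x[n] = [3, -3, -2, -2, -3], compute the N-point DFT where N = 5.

X[k] = Σ(n=0 to 4) x[n] · ω_5^(nk)
where ω_5 = e^(-2πi/5)

Computing each X[k]:
X[0] = -7
X[1] = 4.3820
X[2] = 6.6180
X[3] = 6.6180
X[4] = 4.3820

X = [-7, 4.3820, 6.6180, 6.6180, 4.3820]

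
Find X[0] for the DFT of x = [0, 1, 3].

X[0] = Σ(n=0 to 2) x[n] · ω_3^0 = Σ x[n]
= (0) + (1) + (3)

X[0] = 4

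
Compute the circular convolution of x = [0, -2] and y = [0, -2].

(x ⊛ y)[n] = Σ(m=0 to 1) x[m] · y[(n-m) mod 2]

Computing each output sample:
(x ⊛ y)[0] = 4
(x ⊛ y)[1] = 0

x ⊛ y = [4, 0]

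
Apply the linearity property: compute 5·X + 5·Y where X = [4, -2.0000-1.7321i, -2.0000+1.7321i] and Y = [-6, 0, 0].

By linearity: DFT(5x + 5y) = 5·DFT(x) + 5·DFT(y)
= 5·[4, -2.0000-1.7321i, -2.0000+1.7321i] + 5·[-6, 0, 0]

Computing element-wise:
Z[0] = 5·(4) + 5·(-6) = -10
Z[1] = 5·(-2.0000-1.7321i) + 5·(0) = -10.0000-8.6605i
Z[2] = 5·(-2.0000+1.7321i) + 5·(0) = -10.0000+8.6605i

DFT(5x + 5y) = 5·X + 5·Y = [-10, -10.0000-8.6605i, -10.0000+8.6605i]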